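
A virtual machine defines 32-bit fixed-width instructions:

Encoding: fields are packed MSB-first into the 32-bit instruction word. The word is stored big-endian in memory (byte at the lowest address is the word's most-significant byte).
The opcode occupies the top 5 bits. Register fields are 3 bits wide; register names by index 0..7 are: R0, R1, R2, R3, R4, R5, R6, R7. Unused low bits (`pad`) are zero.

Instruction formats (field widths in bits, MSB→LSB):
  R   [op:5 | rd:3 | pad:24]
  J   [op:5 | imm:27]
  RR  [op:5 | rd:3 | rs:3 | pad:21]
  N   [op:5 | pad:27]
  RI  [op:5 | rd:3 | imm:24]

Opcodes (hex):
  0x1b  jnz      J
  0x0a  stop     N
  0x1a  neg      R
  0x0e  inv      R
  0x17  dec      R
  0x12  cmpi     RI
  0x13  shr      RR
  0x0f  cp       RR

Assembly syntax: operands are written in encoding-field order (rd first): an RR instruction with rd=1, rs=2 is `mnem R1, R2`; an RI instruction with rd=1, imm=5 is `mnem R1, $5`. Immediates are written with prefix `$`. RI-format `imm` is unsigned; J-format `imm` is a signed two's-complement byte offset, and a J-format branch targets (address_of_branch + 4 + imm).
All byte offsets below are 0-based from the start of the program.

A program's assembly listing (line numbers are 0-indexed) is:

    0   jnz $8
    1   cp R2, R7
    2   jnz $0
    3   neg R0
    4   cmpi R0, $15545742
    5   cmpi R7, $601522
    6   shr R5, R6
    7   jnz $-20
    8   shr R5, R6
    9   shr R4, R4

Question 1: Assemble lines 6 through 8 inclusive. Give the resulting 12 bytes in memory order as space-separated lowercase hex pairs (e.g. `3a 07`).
6. shr fields op=0x13:5|rd=5:3|rs=6:3|pad=0:21 → word 9dc00000h → 9d c0 00 00
7. jnz fields op=0x1b:5|imm=-20:27 → word dfffffech → df ff ff ec
8. shr fields op=0x13:5|rd=5:3|rs=6:3|pad=0:21 → word 9dc00000h → 9d c0 00 00

9d c0 00 00 df ff ff ec 9d c0 00 00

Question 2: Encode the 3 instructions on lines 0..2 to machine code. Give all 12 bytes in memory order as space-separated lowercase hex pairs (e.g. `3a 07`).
line 0 (jnz): pack op=0x1b:5|imm=8:27 = 0xd8000008; big→ d8 00 00 08
line 1 (cp): pack op=0xf:5|rd=2:3|rs=7:3|pad=0:21 = 0x7ae00000; big→ 7a e0 00 00
line 2 (jnz): pack op=0x1b:5|imm=0:27 = 0xd8000000; big→ d8 00 00 00

d8 00 00 08 7a e0 00 00 d8 00 00 00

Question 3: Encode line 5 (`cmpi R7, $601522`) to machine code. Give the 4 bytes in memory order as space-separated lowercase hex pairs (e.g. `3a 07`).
97 09 2d b2

5. cmpi fields op=0x12:5|rd=7:3|imm=601522:24 → word 97092db2h → 97 09 2d b2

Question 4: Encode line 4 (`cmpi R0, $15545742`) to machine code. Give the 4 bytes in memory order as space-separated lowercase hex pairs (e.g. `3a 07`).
90 ed 35 8e

4. cmpi fields op=0x12:5|rd=0:3|imm=15545742:24 → word 90ed358eh → 90 ed 35 8e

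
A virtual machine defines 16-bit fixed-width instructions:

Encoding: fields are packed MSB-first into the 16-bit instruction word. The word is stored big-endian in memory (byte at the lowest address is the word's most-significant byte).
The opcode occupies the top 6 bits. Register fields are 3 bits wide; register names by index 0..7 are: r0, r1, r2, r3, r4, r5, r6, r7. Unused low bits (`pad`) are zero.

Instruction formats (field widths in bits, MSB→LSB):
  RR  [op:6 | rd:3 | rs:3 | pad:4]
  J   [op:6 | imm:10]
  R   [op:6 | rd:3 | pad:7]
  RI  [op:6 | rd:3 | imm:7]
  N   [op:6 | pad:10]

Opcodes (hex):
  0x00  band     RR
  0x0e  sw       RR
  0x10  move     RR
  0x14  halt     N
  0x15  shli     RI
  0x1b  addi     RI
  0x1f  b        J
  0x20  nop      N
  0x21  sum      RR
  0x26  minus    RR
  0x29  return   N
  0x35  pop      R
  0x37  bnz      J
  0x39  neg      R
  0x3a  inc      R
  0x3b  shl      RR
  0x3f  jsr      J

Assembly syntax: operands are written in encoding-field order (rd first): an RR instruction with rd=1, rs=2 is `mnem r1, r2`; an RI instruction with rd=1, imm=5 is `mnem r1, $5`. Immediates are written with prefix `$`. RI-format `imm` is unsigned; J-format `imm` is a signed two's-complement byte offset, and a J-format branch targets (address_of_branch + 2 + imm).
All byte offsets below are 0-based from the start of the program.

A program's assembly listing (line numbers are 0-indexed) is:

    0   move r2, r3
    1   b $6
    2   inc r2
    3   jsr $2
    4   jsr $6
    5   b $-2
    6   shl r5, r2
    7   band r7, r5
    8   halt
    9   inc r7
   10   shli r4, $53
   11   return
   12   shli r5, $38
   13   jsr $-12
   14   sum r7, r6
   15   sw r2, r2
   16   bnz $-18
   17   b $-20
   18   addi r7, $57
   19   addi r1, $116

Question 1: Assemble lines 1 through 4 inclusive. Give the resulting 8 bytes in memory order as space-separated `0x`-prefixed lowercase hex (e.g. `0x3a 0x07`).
0x7c 0x06 0xe9 0x00 0xfc 0x02 0xfc 0x06

1. b fields op=0x1f:6|imm=6:10 → word 7c06h → 7c 06
2. inc fields op=0x3a:6|rd=2:3|pad=0:7 → word e900h → e9 00
3. jsr fields op=0x3f:6|imm=2:10 → word fc02h → fc 02
4. jsr fields op=0x3f:6|imm=6:10 → word fc06h → fc 06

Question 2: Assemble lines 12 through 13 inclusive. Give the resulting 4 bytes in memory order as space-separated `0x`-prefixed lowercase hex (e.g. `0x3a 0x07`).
L12: shli op=0x15:6|rd=5:3|imm=38:7 ⇒ 0x56a6 ⇒ big 56 a6
L13: jsr op=0x3f:6|imm=-12:10 ⇒ 0xfff4 ⇒ big ff f4

0x56 0xa6 0xff 0xf4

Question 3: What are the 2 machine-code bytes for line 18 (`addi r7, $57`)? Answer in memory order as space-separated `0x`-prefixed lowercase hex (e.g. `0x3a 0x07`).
0x6f 0xb9

line 18 (addi): pack op=0x1b:6|rd=7:3|imm=57:7 = 0x6fb9; big→ 6f b9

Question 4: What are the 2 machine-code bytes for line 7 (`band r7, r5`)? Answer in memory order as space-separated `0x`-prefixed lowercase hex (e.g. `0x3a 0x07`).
7. band fields op=0x0:6|rd=7:3|rs=5:3|pad=0:4 → word 03d0h → 03 d0

0x03 0xd0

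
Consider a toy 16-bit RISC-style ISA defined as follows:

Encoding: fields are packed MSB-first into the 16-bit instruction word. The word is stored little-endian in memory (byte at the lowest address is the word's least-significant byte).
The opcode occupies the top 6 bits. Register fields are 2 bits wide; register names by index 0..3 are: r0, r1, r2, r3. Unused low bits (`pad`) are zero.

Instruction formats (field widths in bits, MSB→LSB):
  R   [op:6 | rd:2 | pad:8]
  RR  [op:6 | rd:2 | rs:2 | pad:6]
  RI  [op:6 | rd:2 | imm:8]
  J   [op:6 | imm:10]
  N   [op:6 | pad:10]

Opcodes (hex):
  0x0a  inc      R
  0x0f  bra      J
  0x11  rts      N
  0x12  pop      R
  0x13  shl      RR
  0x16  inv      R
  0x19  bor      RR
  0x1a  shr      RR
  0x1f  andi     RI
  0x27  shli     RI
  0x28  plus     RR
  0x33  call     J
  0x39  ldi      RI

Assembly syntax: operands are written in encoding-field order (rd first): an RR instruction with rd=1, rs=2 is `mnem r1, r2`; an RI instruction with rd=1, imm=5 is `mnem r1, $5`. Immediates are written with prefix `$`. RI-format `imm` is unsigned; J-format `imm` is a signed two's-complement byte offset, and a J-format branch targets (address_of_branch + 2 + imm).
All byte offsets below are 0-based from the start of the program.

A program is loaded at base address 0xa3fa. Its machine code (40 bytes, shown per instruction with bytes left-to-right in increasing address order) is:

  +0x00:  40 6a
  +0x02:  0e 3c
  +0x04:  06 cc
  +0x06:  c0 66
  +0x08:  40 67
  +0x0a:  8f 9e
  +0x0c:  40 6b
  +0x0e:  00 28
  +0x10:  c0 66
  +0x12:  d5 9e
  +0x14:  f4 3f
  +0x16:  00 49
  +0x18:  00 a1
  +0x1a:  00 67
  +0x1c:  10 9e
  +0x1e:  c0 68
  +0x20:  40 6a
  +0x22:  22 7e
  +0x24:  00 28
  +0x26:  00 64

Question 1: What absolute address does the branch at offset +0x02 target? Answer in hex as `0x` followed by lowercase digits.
0xa40c

[02] 0e 3c → 0x3c0e
  opcode bits[15:10]=0xf: bra/J
  imm@[9:0]=0xe ⇒ $14
  target = base 0xa3fa + off 0x02 + 2 + imm 14 = 0xa40c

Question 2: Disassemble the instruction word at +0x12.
[12] d5 9e → 0x9ed5
  top 6b → 0x27 → shli [RI]
  rd: (w>>8)&0x3=0x2 → r2
  imm: (w>>0)&0xff=0xd5 → $213

shli r2, $213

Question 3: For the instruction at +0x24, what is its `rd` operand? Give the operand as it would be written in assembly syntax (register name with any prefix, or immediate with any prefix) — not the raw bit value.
+0x24: 00 28 ⇒ word 0x2800 (little)
  op=0x2800>>10=0xa ⇒ inc (R)
  rd: (w>>8)&0x3=0x0 → r0

r0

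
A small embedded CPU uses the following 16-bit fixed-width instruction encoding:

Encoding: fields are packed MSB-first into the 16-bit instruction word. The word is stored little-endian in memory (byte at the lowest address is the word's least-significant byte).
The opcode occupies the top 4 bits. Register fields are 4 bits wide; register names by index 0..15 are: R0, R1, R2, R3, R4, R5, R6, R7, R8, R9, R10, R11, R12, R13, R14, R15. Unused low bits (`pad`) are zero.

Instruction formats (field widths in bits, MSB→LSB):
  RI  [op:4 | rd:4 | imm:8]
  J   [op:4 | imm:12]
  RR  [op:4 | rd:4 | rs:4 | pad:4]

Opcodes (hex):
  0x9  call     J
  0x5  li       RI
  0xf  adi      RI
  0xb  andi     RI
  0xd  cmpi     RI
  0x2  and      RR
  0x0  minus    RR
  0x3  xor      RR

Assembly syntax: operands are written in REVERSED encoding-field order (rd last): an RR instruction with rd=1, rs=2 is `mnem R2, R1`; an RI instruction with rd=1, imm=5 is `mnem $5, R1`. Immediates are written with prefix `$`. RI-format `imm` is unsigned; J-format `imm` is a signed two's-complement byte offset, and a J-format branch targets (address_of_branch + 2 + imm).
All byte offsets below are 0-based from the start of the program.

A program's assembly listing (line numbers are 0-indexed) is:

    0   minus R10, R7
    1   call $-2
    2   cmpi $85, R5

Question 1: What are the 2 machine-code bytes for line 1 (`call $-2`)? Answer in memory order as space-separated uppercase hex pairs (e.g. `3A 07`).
1. call fields op=0x9:4|imm=-2:12 → word 9ffeh → fe 9f

FE 9F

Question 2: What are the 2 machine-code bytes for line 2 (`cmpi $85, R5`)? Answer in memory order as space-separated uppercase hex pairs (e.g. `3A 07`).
55 D5

L2: cmpi op=0xd:4|rd=5:4|imm=85:8 ⇒ 0xd555 ⇒ little 55 d5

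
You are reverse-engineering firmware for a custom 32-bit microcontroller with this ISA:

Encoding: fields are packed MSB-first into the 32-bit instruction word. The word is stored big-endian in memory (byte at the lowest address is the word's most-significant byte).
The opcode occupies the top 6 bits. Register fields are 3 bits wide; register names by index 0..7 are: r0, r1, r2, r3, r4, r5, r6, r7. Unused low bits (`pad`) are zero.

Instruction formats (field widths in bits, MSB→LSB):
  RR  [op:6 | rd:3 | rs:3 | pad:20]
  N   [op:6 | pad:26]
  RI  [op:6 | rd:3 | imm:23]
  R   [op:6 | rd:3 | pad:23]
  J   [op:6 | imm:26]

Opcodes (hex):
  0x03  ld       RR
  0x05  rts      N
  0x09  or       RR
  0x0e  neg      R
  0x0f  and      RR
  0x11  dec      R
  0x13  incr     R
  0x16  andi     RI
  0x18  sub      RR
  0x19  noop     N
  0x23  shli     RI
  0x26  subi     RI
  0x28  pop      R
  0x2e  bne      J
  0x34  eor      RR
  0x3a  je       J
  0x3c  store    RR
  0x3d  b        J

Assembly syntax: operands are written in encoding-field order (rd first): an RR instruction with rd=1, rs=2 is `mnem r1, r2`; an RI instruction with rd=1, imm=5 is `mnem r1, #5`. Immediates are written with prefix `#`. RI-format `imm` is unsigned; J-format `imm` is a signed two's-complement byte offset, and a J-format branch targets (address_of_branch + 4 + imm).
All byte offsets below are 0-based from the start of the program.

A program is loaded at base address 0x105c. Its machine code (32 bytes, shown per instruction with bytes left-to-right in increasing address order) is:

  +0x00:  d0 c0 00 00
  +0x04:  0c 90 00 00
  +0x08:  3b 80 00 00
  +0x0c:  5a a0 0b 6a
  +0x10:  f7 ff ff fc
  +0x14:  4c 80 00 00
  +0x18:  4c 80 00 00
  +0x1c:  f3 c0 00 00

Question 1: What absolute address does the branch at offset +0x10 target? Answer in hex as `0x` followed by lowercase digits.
0x106c

[10] f7 ff ff fc → 0xf7fffffc
  opcode bits[31:26]=0x3d: b/J
  imm: (w>>0)&0x3ffffff=0x3fffffc (s26→-4) → #-4
  target = base 0x105c + off 0x10 + 4 + imm -4 = 0x106c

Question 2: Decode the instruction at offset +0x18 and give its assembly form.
incr r1

off 0x18: read 4c 80 00 00 as big → 0x4c800000
  op=0x4c800000>>26=0x13 ⇒ incr (R)
  rd: (w>>23)&0x7=0x1 → r1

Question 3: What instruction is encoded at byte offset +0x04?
@+04  big-endian(0c 90 00 00) = 0x0c900000
  top 6b → 0x3 → ld [RR]
  rd@[25:23]=0x1 ⇒ r1
  rs@[22:20]=0x1 ⇒ r1

ld r1, r1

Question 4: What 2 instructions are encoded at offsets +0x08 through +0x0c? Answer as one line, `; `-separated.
neg r7; andi r5, #2100074

[08] 3b 80 00 00 → 0x3b800000
  opcode bits[31:26]=0xe: neg/R
  rd: (w>>23)&0x7=0x7 → r7
[0c] 5a a0 0b 6a → 0x5aa00b6a
  opcode bits[31:26]=0x16: andi/RI
  rd: (w>>23)&0x7=0x5 → r5
  imm: (w>>0)&0x7fffff=0x200b6a → #2100074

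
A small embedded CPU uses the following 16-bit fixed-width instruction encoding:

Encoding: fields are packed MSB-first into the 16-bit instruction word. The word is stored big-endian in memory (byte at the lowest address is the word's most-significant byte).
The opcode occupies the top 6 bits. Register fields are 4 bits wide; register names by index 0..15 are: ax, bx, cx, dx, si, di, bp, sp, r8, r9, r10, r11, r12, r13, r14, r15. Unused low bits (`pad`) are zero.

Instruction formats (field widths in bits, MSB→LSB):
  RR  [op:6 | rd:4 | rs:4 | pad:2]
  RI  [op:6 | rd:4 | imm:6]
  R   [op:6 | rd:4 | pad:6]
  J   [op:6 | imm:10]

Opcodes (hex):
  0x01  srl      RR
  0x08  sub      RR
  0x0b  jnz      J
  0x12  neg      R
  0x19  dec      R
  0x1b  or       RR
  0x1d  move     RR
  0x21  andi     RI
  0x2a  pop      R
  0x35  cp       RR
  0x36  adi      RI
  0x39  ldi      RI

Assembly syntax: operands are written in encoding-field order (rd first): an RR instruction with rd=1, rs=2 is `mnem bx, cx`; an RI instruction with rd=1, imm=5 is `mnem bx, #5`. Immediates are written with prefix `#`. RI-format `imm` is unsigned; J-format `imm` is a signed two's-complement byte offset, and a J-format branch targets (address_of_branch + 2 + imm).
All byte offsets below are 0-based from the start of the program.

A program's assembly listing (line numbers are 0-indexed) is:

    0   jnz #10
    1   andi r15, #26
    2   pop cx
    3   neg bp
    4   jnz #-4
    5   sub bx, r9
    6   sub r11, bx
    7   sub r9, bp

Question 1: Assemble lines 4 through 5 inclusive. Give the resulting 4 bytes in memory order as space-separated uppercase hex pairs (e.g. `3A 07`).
L4: jnz op=0xb:6|imm=-4:10 ⇒ 0x2ffc ⇒ big 2f fc
L5: sub op=0x8:6|rd=1:4|rs=9:4|pad=0:2 ⇒ 0x2064 ⇒ big 20 64

2F FC 20 64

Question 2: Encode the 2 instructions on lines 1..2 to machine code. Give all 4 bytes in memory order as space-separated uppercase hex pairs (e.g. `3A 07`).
line 1 (andi): pack op=0x21:6|rd=15:4|imm=26:6 = 0x87da; big→ 87 da
line 2 (pop): pack op=0x2a:6|rd=2:4|pad=0:6 = 0xa880; big→ a8 80

87 DA A8 80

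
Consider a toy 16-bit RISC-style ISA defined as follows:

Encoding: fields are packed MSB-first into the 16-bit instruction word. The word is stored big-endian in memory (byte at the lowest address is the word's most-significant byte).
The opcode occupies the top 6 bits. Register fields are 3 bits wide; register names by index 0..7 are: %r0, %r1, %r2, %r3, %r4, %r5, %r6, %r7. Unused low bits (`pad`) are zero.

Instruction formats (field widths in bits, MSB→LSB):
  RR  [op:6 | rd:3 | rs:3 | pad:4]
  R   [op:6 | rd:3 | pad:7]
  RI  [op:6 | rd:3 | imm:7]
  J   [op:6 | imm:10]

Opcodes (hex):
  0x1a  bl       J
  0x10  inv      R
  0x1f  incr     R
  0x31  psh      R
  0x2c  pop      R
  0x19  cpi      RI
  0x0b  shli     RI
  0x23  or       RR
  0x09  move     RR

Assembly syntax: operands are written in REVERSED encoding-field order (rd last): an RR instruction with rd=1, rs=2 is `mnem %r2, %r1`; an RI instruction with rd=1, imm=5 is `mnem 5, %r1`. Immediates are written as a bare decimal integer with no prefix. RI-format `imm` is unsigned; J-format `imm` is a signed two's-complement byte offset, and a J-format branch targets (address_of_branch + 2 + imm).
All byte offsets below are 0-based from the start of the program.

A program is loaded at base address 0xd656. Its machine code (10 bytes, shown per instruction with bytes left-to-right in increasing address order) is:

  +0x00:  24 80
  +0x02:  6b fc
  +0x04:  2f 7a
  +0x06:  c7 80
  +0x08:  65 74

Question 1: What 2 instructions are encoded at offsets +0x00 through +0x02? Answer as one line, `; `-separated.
move %r0, %r1; bl -4

@+00  big-endian(24 80) = 0x2480
  opcode bits[15:10]=0x9: move/RR
  rd@[9:7]=0x1 ⇒ %r1
  rs@[6:4]=0x0 ⇒ %r0
@+02  big-endian(6b fc) = 0x6bfc
  opcode bits[15:10]=0x1a: bl/J
  imm@[9:0]=0x3fc (s10→-4) ⇒ -4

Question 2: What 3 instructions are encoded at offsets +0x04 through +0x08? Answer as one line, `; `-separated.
shli 122, %r6; psh %r7; cpi 116, %r2

@+04  big-endian(2f 7a) = 0x2f7a
  op=0x2f7a>>10=0xb ⇒ shli (RI)
  rd: (w>>7)&0x7=0x6 → %r6
  imm: (w>>0)&0x7f=0x7a → 122
@+06  big-endian(c7 80) = 0xc780
  op=0xc780>>10=0x31 ⇒ psh (R)
  rd: (w>>7)&0x7=0x7 → %r7
@+08  big-endian(65 74) = 0x6574
  op=0x6574>>10=0x19 ⇒ cpi (RI)
  rd: (w>>7)&0x7=0x2 → %r2
  imm: (w>>0)&0x7f=0x74 → 116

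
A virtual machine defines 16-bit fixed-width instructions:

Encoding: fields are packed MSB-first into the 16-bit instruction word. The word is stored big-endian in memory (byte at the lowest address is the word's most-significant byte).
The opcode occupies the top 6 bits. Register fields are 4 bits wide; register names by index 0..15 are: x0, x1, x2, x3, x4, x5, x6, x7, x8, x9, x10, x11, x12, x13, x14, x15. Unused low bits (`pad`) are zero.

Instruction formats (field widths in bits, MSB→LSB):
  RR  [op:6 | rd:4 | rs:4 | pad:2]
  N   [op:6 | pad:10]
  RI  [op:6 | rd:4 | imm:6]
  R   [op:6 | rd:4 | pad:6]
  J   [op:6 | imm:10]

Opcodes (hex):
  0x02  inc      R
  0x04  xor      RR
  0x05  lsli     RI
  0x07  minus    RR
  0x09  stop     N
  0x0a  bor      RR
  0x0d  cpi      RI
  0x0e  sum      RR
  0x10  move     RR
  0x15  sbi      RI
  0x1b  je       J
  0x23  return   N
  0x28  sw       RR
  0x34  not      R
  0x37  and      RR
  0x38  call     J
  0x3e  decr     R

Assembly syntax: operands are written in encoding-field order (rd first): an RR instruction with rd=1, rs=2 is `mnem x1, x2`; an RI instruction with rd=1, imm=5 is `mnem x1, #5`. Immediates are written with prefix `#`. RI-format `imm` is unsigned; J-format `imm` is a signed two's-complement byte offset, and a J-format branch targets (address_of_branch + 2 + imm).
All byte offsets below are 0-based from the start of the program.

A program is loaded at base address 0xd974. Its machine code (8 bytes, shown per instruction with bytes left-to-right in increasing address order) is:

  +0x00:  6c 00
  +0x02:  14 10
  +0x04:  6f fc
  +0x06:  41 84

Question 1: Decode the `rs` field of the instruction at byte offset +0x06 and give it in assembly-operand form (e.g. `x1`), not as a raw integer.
x1

[06] 41 84 → 0x4184
  top 6b → 0x10 → move [RR]
  rd: (w>>6)&0xf=0x6 → x6
  rs: (w>>2)&0xf=0x1 → x1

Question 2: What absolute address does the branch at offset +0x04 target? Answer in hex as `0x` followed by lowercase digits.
0xd976

[04] 6f fc → 0x6ffc
  op=0x6ffc>>10=0x1b ⇒ je (J)
  imm: (w>>0)&0x3ff=0x3fc (s10→-4) → #-4
  target = base 0xd974 + off 0x04 + 2 + imm -4 = 0xd976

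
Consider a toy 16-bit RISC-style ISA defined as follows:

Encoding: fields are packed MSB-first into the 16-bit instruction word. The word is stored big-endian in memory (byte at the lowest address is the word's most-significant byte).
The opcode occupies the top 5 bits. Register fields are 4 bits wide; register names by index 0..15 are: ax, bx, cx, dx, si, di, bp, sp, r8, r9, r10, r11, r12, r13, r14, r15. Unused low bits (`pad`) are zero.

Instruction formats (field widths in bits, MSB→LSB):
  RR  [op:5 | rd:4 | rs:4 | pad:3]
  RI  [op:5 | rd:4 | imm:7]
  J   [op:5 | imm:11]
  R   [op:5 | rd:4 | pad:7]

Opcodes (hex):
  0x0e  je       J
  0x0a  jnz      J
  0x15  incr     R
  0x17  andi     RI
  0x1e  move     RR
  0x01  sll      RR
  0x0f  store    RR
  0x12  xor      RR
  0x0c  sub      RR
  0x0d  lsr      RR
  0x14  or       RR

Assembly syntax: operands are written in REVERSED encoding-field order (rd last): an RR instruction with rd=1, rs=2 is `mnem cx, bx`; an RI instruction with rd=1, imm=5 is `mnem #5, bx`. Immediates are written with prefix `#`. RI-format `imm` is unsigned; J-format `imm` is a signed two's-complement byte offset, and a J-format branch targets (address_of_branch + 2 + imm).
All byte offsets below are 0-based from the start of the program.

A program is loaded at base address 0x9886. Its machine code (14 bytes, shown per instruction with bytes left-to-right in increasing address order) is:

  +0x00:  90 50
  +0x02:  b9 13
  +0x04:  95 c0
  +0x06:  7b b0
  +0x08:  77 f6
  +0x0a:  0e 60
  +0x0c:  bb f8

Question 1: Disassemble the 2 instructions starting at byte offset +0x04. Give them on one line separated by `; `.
@+04  big-endian(95 c0) = 0x95c0
  opcode bits[15:11]=0x12: xor/RR
  rd: (w>>7)&0xf=0xb → r11
  rs: (w>>3)&0xf=0x8 → r8
@+06  big-endian(7b b0) = 0x7bb0
  opcode bits[15:11]=0xf: store/RR
  rd: (w>>7)&0xf=0x7 → sp
  rs: (w>>3)&0xf=0x6 → bp

xor r8, r11; store bp, sp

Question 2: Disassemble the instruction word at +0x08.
@+08  big-endian(77 f6) = 0x77f6
  opcode bits[15:11]=0xe: je/J
  imm: (w>>0)&0x7ff=0x7f6 (s11→-10) → #-10

je #-10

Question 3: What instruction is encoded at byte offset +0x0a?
@+0a  big-endian(0e 60) = 0x0e60
  op=0x0e60>>11=0x1 ⇒ sll (RR)
  rd@[10:7]=0xc ⇒ r12
  rs@[6:3]=0xc ⇒ r12

sll r12, r12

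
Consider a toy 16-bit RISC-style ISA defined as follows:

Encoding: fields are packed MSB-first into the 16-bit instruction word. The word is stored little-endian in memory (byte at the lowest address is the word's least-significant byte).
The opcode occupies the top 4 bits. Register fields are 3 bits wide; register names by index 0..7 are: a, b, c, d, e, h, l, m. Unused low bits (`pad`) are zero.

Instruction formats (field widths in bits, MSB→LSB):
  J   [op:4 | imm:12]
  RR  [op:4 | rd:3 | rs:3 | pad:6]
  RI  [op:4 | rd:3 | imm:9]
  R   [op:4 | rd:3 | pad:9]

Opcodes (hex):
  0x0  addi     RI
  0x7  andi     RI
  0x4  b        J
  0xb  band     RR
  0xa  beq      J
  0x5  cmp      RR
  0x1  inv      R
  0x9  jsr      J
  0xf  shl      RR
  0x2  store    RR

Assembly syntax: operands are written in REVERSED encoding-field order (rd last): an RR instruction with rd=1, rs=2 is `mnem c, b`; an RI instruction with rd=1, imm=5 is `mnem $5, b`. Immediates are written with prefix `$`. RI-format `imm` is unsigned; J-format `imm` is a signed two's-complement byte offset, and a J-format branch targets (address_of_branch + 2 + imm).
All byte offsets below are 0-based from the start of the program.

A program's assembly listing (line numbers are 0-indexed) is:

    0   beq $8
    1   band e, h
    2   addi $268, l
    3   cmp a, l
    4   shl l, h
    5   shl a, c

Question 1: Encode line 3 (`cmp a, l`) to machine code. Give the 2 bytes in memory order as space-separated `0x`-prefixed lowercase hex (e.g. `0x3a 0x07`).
line 3 (cmp): pack op=0x5:4|rd=6:3|rs=0:3|pad=0:6 = 0x5c00; little→ 00 5c

0x00 0x5c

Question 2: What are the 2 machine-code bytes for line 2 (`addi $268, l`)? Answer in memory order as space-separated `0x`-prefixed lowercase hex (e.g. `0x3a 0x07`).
0x0c 0x0d

2. addi fields op=0x0:4|rd=6:3|imm=268:9 → word 0d0ch → 0c 0d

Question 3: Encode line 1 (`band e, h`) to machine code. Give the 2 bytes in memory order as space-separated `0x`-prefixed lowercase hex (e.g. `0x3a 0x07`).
0x00 0xbb

line 1 (band): pack op=0xb:4|rd=5:3|rs=4:3|pad=0:6 = 0xbb00; little→ 00 bb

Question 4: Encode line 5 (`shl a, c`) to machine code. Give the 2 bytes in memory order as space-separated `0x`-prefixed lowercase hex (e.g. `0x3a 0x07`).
0x00 0xf4

5. shl fields op=0xf:4|rd=2:3|rs=0:3|pad=0:6 → word f400h → 00 f4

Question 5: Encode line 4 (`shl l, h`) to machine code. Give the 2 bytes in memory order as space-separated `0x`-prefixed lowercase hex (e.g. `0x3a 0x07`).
line 4 (shl): pack op=0xf:4|rd=5:3|rs=6:3|pad=0:6 = 0xfb80; little→ 80 fb

0x80 0xfb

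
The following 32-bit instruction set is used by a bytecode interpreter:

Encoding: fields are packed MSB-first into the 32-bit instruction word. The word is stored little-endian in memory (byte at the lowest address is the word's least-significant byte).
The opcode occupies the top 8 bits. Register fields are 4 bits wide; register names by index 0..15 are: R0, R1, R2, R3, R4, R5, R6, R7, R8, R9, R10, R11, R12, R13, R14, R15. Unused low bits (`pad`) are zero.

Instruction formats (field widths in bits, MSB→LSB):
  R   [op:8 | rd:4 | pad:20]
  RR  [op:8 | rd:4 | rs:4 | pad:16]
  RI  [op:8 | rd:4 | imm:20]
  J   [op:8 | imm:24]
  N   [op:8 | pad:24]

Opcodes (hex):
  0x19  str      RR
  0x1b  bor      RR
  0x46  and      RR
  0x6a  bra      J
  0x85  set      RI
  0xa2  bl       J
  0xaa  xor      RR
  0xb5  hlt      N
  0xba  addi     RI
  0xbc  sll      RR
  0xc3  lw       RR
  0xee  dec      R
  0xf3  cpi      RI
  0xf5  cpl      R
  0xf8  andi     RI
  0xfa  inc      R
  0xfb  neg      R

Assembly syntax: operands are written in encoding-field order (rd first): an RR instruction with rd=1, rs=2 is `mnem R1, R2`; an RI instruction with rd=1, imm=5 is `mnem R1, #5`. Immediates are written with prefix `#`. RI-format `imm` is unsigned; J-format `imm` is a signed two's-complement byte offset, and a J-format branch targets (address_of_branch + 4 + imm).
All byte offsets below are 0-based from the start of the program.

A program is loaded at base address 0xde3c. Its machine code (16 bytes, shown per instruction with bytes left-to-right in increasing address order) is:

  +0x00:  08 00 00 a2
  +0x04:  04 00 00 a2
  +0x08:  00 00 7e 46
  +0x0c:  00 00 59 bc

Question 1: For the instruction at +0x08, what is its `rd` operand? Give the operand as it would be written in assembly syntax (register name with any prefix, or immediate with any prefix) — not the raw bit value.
R7

+0x08: 00 00 7e 46 ⇒ word 0x467e0000 (little)
  op=0x467e0000>>24=0x46 ⇒ and (RR)
  [23:20] rd=7 = R7
  [19:16] rs=14 = R14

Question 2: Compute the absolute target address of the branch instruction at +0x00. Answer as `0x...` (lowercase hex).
0xde48

@+00  little-endian(08 00 00 a2) = 0xa2000008
  top 8b → 0xa2 → bl [J]
  [23:0] imm=8 = #8
  target = base 0xde3c + off 0x00 + 4 + imm 8 = 0xde48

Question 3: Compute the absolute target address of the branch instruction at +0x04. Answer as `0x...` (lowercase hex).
0xde48

@+04  little-endian(04 00 00 a2) = 0xa2000004
  opcode bits[31:24]=0xa2: bl/J
  imm@[23:0]=0x4 ⇒ #4
  target = base 0xde3c + off 0x04 + 4 + imm 4 = 0xde48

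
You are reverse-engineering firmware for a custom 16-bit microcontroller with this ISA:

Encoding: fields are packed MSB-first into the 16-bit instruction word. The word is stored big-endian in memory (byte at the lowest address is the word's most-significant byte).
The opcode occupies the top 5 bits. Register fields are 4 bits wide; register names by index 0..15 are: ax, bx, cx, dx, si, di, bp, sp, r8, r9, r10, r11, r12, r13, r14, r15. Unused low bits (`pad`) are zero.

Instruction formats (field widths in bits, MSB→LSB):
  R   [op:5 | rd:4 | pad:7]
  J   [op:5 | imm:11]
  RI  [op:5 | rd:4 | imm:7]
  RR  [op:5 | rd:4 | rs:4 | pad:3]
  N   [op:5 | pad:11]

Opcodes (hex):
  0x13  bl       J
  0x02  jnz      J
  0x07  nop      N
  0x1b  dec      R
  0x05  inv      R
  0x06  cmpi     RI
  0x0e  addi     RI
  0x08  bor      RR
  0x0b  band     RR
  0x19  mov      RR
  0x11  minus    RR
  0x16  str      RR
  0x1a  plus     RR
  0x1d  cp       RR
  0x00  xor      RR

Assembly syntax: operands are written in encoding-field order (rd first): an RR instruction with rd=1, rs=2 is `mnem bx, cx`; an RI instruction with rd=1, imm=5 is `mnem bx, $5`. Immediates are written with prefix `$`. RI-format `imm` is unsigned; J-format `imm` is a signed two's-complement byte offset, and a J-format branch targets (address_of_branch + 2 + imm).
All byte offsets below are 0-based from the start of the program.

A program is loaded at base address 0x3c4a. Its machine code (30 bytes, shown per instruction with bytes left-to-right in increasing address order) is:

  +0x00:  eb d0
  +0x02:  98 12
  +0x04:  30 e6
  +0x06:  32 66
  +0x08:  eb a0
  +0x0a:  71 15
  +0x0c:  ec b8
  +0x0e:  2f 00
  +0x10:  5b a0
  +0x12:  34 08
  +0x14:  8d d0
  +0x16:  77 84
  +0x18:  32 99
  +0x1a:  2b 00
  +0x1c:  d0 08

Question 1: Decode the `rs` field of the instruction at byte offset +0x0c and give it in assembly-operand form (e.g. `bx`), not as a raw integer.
sp

@+0c  big-endian(ec b8) = 0xecb8
  op=0xecb8>>11=0x1d ⇒ cp (RR)
  [10:7] rd=9 = r9
  [6:3] rs=7 = sp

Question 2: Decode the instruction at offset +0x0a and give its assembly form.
[0a] 71 15 → 0x7115
  op=0x7115>>11=0xe ⇒ addi (RI)
  rd: (w>>7)&0xf=0x2 → cx
  imm: (w>>0)&0x7f=0x15 → $21

addi cx, $21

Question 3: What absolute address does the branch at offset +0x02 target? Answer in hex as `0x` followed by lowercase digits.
0x3c60

[02] 98 12 → 0x9812
  top 5b → 0x13 → bl [J]
  [10:0] imm=18 = $18
  target = base 0x3c4a + off 0x02 + 2 + imm 18 = 0x3c60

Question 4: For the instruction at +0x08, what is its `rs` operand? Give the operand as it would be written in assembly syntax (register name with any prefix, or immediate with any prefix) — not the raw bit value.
si

[08] eb a0 → 0xeba0
  op=0xeba0>>11=0x1d ⇒ cp (RR)
  rd@[10:7]=0x7 ⇒ sp
  rs@[6:3]=0x4 ⇒ si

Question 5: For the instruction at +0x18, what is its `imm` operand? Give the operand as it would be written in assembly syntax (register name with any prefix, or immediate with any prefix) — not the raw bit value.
$25

[18] 32 99 → 0x3299
  opcode bits[15:11]=0x6: cmpi/RI
  rd@[10:7]=0x5 ⇒ di
  imm@[6:0]=0x19 ⇒ $25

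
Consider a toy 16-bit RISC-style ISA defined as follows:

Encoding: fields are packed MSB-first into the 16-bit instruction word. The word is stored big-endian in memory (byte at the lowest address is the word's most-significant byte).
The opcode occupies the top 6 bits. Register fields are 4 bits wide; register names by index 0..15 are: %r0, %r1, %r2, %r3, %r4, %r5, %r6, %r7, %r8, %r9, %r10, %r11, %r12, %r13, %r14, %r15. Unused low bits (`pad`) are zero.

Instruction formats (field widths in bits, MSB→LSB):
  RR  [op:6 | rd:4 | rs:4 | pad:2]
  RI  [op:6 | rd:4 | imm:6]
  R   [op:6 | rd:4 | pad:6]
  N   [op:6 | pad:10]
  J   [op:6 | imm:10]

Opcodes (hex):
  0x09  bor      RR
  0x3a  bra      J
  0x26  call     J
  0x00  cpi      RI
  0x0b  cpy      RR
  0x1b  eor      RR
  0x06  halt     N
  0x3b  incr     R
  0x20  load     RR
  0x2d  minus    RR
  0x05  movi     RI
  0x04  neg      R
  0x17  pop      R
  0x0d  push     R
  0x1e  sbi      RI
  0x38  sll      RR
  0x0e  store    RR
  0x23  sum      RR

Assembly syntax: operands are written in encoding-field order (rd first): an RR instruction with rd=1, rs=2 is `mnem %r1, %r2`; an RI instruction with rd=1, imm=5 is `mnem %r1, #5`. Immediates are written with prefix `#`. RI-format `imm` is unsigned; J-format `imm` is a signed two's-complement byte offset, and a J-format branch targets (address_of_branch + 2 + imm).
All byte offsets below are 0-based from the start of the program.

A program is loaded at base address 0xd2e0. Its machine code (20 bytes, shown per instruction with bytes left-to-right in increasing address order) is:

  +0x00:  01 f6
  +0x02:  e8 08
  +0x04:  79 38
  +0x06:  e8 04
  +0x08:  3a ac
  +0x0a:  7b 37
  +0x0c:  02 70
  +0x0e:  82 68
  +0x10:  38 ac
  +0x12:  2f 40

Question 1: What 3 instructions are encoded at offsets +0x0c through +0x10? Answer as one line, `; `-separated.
cpi %r9, #48; load %r9, %r10; store %r2, %r11

[0c] 02 70 → 0x0270
  top 6b → 0x0 → cpi [RI]
  rd: (w>>6)&0xf=0x9 → %r9
  imm: (w>>0)&0x3f=0x30 → #48
[0e] 82 68 → 0x8268
  top 6b → 0x20 → load [RR]
  rd: (w>>6)&0xf=0x9 → %r9
  rs: (w>>2)&0xf=0xa → %r10
[10] 38 ac → 0x38ac
  top 6b → 0xe → store [RR]
  rd: (w>>6)&0xf=0x2 → %r2
  rs: (w>>2)&0xf=0xb → %r11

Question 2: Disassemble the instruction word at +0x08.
store %r10, %r11

off 0x08: read 3a ac as big → 0x3aac
  opcode bits[15:10]=0xe: store/RR
  [9:6] rd=10 = %r10
  [5:2] rs=11 = %r11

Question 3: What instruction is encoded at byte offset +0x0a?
sbi %r12, #55

[0a] 7b 37 → 0x7b37
  opcode bits[15:10]=0x1e: sbi/RI
  rd@[9:6]=0xc ⇒ %r12
  imm@[5:0]=0x37 ⇒ #55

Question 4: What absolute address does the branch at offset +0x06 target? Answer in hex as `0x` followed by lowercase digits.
0xd2ec

@+06  big-endian(e8 04) = 0xe804
  op=0xe804>>10=0x3a ⇒ bra (J)
  [9:0] imm=4 = #4
  target = base 0xd2e0 + off 0x06 + 2 + imm 4 = 0xd2ec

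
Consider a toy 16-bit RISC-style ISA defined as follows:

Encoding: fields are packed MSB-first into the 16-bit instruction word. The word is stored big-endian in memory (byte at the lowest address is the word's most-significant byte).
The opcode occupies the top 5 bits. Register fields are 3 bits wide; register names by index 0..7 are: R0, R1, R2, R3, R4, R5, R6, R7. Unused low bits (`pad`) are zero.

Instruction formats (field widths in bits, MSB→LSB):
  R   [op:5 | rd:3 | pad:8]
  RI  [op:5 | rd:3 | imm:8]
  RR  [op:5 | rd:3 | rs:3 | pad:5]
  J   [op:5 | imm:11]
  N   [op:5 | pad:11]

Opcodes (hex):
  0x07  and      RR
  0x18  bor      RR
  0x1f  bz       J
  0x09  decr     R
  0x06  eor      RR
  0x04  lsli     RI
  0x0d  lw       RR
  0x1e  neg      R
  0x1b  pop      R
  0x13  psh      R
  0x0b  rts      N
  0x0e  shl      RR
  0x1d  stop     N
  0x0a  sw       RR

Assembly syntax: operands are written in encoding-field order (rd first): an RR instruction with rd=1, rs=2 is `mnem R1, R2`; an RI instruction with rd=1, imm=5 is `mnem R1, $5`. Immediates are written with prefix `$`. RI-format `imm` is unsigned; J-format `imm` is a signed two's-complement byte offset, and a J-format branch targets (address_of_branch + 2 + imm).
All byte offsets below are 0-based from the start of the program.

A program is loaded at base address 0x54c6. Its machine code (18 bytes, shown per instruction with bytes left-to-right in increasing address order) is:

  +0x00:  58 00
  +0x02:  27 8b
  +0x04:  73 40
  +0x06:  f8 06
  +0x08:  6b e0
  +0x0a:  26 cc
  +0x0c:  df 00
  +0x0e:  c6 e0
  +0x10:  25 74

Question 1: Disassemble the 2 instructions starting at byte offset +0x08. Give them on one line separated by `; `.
+0x08: 6b e0 ⇒ word 0x6be0 (big)
  top 5b → 0xd → lw [RR]
  [10:8] rd=3 = R3
  [7:5] rs=7 = R7
+0x0a: 26 cc ⇒ word 0x26cc (big)
  top 5b → 0x4 → lsli [RI]
  [10:8] rd=6 = R6
  [7:0] imm=204 = $204

lw R3, R7; lsli R6, $204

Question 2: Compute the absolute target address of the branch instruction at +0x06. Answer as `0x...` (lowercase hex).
0x54d4

+0x06: f8 06 ⇒ word 0xf806 (big)
  op=0xf806>>11=0x1f ⇒ bz (J)
  [10:0] imm=6 = $6
  target = base 0x54c6 + off 0x06 + 2 + imm 6 = 0x54d4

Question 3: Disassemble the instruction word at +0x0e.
bor R6, R7

off 0x0e: read c6 e0 as big → 0xc6e0
  op=0xc6e0>>11=0x18 ⇒ bor (RR)
  [10:8] rd=6 = R6
  [7:5] rs=7 = R7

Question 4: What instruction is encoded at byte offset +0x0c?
pop R7

off 0x0c: read df 00 as big → 0xdf00
  op=0xdf00>>11=0x1b ⇒ pop (R)
  [10:8] rd=7 = R7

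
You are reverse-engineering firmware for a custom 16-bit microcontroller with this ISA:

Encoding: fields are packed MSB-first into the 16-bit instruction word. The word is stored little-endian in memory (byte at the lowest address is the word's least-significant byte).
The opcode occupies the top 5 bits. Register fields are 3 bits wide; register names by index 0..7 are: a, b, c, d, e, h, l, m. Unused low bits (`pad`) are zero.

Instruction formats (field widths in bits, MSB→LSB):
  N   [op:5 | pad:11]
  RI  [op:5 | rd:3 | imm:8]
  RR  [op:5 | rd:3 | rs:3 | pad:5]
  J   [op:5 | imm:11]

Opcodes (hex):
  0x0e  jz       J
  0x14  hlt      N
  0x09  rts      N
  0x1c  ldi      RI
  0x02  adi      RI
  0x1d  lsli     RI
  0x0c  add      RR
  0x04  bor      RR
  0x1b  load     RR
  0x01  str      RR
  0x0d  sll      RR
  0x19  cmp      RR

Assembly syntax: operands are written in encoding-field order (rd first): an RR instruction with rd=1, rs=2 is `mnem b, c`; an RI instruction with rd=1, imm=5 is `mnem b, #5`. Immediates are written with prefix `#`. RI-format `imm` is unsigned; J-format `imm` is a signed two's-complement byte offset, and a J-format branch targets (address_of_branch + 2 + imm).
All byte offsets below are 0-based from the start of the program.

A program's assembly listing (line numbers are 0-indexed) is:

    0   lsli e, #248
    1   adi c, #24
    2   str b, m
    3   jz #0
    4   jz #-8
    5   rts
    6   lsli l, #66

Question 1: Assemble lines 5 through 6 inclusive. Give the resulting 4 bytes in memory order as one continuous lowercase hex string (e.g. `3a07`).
004842ee

line 5 (rts): pack op=0x9:5|pad=0:11 = 0x4800; little→ 00 48
line 6 (lsli): pack op=0x1d:5|rd=6:3|imm=66:8 = 0xee42; little→ 42 ee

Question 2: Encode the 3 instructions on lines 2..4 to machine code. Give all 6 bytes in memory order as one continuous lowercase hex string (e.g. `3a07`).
2. str fields op=0x1:5|rd=1:3|rs=7:3|pad=0:5 → word 09e0h → e0 09
3. jz fields op=0xe:5|imm=0:11 → word 7000h → 00 70
4. jz fields op=0xe:5|imm=-8:11 → word 77f8h → f8 77

e0090070f877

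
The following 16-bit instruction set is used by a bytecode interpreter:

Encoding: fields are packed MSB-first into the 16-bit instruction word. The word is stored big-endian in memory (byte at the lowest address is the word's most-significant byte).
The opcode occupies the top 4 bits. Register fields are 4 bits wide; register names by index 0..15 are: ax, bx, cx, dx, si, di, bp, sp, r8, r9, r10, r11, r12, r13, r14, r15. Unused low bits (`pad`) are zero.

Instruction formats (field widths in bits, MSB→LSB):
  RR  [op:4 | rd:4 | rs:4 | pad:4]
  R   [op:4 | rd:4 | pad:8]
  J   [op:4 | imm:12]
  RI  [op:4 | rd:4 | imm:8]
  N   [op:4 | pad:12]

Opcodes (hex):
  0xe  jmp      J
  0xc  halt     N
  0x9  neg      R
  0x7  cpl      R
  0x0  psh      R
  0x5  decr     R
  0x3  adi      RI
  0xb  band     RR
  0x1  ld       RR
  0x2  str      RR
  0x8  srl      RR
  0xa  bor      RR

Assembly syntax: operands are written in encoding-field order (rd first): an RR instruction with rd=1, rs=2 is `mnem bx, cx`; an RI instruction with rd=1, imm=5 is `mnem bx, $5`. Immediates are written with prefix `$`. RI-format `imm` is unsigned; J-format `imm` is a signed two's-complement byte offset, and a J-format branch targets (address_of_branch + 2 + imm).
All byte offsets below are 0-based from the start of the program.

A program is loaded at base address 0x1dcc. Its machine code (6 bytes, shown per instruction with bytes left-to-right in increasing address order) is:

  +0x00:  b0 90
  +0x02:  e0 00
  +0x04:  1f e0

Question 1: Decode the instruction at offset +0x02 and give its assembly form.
jmp $0

[02] e0 00 → 0xe000
  opcode bits[15:12]=0xe: jmp/J
  imm: (w>>0)&0xfff=0x0 → $0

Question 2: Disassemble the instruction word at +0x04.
ld r15, r14

@+04  big-endian(1f e0) = 0x1fe0
  op=0x1fe0>>12=0x1 ⇒ ld (RR)
  [11:8] rd=15 = r15
  [7:4] rs=14 = r14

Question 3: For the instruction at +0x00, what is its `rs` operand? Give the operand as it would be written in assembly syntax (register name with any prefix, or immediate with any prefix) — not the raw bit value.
+0x00: b0 90 ⇒ word 0xb090 (big)
  top 4b → 0xb → band [RR]
  rd@[11:8]=0x0 ⇒ ax
  rs@[7:4]=0x9 ⇒ r9

r9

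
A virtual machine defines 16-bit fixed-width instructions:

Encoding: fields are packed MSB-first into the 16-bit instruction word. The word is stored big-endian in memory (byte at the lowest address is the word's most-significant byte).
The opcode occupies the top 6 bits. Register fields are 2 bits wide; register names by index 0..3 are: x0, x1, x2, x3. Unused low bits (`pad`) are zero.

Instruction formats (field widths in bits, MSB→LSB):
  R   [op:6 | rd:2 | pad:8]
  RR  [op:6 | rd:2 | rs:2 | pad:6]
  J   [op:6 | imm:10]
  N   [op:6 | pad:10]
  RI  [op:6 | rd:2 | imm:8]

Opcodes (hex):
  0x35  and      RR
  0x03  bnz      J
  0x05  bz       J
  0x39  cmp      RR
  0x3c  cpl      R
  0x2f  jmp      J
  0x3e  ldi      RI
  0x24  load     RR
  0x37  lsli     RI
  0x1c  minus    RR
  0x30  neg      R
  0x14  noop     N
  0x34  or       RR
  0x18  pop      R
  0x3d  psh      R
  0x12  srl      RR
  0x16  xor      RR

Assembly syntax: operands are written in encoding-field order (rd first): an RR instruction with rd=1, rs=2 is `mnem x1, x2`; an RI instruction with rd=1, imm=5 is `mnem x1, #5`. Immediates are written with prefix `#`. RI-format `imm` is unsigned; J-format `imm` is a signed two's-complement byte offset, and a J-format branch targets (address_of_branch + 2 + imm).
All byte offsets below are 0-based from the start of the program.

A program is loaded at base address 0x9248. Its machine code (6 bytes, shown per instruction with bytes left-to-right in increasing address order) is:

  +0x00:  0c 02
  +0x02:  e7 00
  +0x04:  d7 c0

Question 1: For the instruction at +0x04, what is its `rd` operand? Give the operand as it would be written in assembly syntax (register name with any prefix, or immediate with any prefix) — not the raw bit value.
[04] d7 c0 → 0xd7c0
  op=0xd7c0>>10=0x35 ⇒ and (RR)
  [9:8] rd=3 = x3
  [7:6] rs=3 = x3

x3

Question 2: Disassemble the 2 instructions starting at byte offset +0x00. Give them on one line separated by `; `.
bnz #2; cmp x3, x0

@+00  big-endian(0c 02) = 0x0c02
  top 6b → 0x3 → bnz [J]
  imm: (w>>0)&0x3ff=0x2 → #2
@+02  big-endian(e7 00) = 0xe700
  top 6b → 0x39 → cmp [RR]
  rd: (w>>8)&0x3=0x3 → x3
  rs: (w>>6)&0x3=0x0 → x0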